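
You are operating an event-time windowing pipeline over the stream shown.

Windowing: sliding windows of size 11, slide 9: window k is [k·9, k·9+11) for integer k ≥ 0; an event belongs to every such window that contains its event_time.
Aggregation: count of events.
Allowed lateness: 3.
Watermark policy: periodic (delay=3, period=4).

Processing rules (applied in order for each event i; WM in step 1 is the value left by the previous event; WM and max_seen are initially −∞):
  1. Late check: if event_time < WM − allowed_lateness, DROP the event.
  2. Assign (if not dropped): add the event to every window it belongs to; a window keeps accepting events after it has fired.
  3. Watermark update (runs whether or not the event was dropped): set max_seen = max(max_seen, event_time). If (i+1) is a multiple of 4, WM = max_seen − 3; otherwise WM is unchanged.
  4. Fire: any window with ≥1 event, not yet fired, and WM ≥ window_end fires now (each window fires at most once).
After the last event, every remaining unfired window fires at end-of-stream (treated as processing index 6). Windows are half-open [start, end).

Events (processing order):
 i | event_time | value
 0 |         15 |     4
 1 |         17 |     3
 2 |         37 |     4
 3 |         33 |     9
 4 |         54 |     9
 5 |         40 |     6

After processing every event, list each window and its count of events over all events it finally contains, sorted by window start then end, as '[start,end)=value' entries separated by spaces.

[9,20)=2 [27,38)=2 [36,47)=2 [45,56)=1 [54,65)=1

i=0 t=15 v=4: → [9,20); WM=−∞
i=1 t=17 v=3: → [9,20); WM=−∞
i=2 t=37 v=4: → [36,47),[27,38); WM=−∞
i=3 t=33 v=9: → [27,38); WM=34; [9,20) fires=2
i=4 t=54 v=9: → [54,65),[45,56); WM=34
i=5 t=40 v=6: → [36,47); WM=34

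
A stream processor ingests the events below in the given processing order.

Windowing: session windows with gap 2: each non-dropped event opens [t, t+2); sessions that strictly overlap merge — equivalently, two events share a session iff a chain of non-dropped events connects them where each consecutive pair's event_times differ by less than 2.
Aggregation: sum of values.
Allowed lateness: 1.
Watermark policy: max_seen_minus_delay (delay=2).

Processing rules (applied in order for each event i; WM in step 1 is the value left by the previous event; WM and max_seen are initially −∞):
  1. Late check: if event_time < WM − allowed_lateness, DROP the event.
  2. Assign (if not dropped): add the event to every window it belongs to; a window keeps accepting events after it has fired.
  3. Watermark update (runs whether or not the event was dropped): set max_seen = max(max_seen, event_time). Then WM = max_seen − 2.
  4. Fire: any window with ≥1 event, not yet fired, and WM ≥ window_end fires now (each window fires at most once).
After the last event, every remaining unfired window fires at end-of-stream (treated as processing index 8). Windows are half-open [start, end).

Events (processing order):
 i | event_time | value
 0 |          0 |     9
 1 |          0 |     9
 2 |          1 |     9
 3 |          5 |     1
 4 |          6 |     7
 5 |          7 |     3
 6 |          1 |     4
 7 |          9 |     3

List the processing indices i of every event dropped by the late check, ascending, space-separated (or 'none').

i=0 t=0 v=9: → [0,2); WM=-2
i=1 t=0 v=9: → [0,2); WM=-2
i=2 t=1 v=9: → [0,3); WM=-1
i=3 t=5 v=1: → [5,7); WM=3
i=4 t=6 v=7: → [5,8); WM=4
i=5 t=7 v=3: → [5,9); WM=5
i=6 t=1 v=4: DROP (t<5-1); WM=5
i=7 t=9 v=3: → [9,11); WM=7

6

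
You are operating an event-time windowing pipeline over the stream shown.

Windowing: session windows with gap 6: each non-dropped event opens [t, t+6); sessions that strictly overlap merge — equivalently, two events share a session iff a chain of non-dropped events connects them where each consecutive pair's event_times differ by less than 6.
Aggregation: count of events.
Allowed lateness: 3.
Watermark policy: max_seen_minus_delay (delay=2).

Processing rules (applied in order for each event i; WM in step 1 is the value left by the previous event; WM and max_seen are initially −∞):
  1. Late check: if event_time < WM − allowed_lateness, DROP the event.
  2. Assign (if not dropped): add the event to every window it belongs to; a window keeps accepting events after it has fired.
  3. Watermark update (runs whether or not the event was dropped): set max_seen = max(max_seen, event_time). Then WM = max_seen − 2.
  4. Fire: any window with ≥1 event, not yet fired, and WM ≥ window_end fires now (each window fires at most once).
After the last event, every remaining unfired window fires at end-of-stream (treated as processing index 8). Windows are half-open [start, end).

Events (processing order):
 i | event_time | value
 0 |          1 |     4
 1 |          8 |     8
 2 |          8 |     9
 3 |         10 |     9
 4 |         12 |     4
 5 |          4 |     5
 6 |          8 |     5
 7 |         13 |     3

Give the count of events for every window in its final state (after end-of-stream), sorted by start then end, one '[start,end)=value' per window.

i=0 t=1 v=4: → [1,7); WM=-1
i=1 t=8 v=8: → [8,14); WM=6
i=2 t=8 v=9: → [8,14); WM=6
i=3 t=10 v=9: → [8,16); WM=8
i=4 t=12 v=4: → [8,18); WM=10
i=5 t=4 v=5: DROP (t<10-3); WM=10
i=6 t=8 v=5: → [8,18); WM=10
i=7 t=13 v=3: → [8,19); WM=11

[1,7)=1 [8,19)=6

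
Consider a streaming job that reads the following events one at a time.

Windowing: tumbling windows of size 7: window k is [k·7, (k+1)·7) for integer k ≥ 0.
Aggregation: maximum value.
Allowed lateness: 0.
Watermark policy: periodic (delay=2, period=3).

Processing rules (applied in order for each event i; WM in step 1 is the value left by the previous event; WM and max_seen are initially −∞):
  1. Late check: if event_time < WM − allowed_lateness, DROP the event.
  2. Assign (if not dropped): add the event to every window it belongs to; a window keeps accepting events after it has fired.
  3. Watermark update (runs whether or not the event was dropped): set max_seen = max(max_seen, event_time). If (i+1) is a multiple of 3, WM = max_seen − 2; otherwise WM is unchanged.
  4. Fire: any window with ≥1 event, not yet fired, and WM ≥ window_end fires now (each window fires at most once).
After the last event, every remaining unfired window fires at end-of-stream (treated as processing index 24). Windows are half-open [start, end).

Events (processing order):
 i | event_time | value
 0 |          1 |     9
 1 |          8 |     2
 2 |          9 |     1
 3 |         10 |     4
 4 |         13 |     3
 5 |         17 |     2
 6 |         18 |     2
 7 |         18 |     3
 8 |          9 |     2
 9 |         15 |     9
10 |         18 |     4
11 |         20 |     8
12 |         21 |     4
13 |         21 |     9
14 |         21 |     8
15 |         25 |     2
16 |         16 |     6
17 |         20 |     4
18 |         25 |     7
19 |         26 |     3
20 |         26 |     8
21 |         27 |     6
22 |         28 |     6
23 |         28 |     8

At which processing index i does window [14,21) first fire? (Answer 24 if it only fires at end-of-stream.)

i=0 t=1 v=9: → [0,7); WM=−∞
i=1 t=8 v=2: → [7,14); WM=−∞
i=2 t=9 v=1: → [7,14); WM=7; [0,7) fires=9
i=3 t=10 v=4: → [7,14); WM=7
i=4 t=13 v=3: → [7,14); WM=7
i=5 t=17 v=2: → [14,21); WM=15; [7,14) fires=4
i=6 t=18 v=2: → [14,21); WM=15
i=7 t=18 v=3: → [14,21); WM=15
i=8 t=9 v=2: DROP (t<15-0); WM=16
i=9 t=15 v=9: DROP (t<16-0); WM=16
i=10 t=18 v=4: → [14,21); WM=16
i=11 t=20 v=8: → [14,21); WM=18
i=12 t=21 v=4: → [21,28); WM=18
i=13 t=21 v=9: → [21,28); WM=18
i=14 t=21 v=8: → [21,28); WM=19
i=15 t=25 v=2: → [21,28); WM=19
i=16 t=16 v=6: DROP (t<19-0); WM=19
i=17 t=20 v=4: → [14,21); WM=23; [14,21) fires=8
i=18 t=25 v=7: → [21,28); WM=23
i=19 t=26 v=3: → [21,28); WM=23
i=20 t=26 v=8: → [21,28); WM=24
i=21 t=27 v=6: → [21,28); WM=24
i=22 t=28 v=6: → [28,35); WM=24
i=23 t=28 v=8: → [28,35); WM=26

17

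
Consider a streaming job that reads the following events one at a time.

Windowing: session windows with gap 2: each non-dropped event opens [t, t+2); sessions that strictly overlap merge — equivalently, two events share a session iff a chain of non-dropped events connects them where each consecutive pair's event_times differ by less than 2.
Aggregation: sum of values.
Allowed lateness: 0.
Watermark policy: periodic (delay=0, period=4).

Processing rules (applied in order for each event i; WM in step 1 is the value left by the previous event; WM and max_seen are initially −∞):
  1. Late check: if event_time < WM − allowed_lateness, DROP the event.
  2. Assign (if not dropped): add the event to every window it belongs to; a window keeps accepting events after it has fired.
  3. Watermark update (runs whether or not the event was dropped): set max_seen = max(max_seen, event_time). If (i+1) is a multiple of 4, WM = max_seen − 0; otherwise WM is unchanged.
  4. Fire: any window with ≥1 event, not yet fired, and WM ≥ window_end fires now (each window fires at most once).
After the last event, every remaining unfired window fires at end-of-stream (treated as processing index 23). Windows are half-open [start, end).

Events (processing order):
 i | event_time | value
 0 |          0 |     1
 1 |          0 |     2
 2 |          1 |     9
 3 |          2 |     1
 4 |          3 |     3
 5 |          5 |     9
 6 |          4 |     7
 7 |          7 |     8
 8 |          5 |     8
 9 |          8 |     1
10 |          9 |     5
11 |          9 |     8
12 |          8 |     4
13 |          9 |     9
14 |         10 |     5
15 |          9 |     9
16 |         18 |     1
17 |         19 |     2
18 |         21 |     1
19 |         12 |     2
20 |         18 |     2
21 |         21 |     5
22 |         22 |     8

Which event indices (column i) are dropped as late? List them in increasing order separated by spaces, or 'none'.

8 12 20

i=0 t=0 v=1: → [0,2); WM=−∞
i=1 t=0 v=2: → [0,2); WM=−∞
i=2 t=1 v=9: → [0,3); WM=−∞
i=3 t=2 v=1: → [0,4); WM=2
i=4 t=3 v=3: → [0,5); WM=2
i=5 t=5 v=9: → [5,7); WM=2
i=6 t=4 v=7: → [0,7); WM=2
i=7 t=7 v=8: → [7,9); WM=7
i=8 t=5 v=8: DROP (t<7-0); WM=7
i=9 t=8 v=1: → [7,10); WM=7
i=10 t=9 v=5: → [7,11); WM=7
i=11 t=9 v=8: → [7,11); WM=9
i=12 t=8 v=4: DROP (t<9-0); WM=9
i=13 t=9 v=9: → [7,11); WM=9
i=14 t=10 v=5: → [7,12); WM=9
i=15 t=9 v=9: → [7,12); WM=10
i=16 t=18 v=1: → [18,20); WM=10
i=17 t=19 v=2: → [18,21); WM=10
i=18 t=21 v=1: → [21,23); WM=10
i=19 t=12 v=2: → [12,14); WM=21
i=20 t=18 v=2: DROP (t<21-0); WM=21
i=21 t=21 v=5: → [21,23); WM=21
i=22 t=22 v=8: → [21,24); WM=21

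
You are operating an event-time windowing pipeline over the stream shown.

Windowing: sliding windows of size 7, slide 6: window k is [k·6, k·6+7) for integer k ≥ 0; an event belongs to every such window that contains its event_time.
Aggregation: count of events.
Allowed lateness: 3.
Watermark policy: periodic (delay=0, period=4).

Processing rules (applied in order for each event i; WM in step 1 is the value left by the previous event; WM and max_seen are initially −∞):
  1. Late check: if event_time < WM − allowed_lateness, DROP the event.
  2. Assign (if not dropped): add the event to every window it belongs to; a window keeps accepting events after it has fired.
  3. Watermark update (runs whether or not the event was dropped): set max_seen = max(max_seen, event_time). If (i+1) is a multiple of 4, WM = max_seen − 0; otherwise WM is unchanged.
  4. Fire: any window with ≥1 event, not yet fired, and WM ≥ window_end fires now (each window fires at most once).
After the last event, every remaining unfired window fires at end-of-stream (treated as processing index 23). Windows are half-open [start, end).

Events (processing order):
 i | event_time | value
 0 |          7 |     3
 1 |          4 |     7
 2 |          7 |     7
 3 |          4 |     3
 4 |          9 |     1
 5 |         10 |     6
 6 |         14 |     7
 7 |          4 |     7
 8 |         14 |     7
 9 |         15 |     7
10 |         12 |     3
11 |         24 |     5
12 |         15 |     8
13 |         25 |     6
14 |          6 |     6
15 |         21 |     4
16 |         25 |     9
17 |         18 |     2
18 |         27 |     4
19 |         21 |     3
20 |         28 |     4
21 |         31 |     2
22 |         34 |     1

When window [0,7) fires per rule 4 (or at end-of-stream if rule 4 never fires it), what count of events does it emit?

i=0 t=7 v=3: → [6,13); WM=−∞
i=1 t=4 v=7: → [0,7); WM=−∞
i=2 t=7 v=7: → [6,13); WM=−∞
i=3 t=4 v=3: → [0,7); WM=7; [0,7) fires=2
i=4 t=9 v=1: → [6,13); WM=7
i=5 t=10 v=6: → [6,13); WM=7
i=6 t=14 v=7: → [12,19); WM=7
i=7 t=4 v=7: → [0,7); WM=14; [6,13) fires=4
i=8 t=14 v=7: → [12,19); WM=14
i=9 t=15 v=7: → [12,19); WM=14
i=10 t=12 v=3: → [12,19),[6,13); WM=14
i=11 t=24 v=5: → [24,31),[18,25); WM=24; [12,19) fires=4
i=12 t=15 v=8: DROP (t<24-3); WM=24
i=13 t=25 v=6: → [24,31); WM=24
i=14 t=6 v=6: DROP (t<24-3); WM=24
i=15 t=21 v=4: → [18,25); WM=25; [18,25) fires=2
i=16 t=25 v=9: → [24,31); WM=25
i=17 t=18 v=2: DROP (t<25-3); WM=25
i=18 t=27 v=4: → [24,31); WM=25
i=19 t=21 v=3: DROP (t<25-3); WM=27
i=20 t=28 v=4: → [24,31); WM=27
i=21 t=31 v=2: → [30,37); WM=27
i=22 t=34 v=1: → [30,37); WM=27

2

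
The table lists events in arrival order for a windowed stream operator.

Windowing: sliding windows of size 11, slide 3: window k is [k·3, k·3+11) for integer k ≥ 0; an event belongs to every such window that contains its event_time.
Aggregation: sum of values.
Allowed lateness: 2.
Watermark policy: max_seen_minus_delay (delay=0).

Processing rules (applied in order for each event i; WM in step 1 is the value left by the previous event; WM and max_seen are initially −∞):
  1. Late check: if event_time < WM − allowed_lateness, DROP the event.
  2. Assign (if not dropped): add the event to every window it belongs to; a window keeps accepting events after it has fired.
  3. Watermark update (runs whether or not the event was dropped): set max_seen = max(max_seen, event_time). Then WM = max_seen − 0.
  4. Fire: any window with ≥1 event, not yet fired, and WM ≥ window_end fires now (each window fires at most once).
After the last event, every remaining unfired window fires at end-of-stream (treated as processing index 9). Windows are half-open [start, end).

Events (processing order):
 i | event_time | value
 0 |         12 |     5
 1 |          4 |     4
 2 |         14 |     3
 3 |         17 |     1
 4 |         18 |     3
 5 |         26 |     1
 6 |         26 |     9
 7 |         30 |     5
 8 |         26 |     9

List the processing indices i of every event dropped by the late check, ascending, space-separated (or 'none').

i=0 t=12 v=5: → [12,23),[9,20),[6,17),[3,14); WM=12
i=1 t=4 v=4: DROP (t<12-2); WM=12
i=2 t=14 v=3: → [12,23),[9,20),[6,17); WM=14; [3,14) fires=5
i=3 t=17 v=1: → [15,26),[12,23),[9,20); WM=17; [6,17) fires=8
i=4 t=18 v=3: → [18,29),[15,26),[12,23),[9,20); WM=18
i=5 t=26 v=1: → [24,35),[21,32),[18,29); WM=26; [9,20) fires=12 [12,23) fires=12 [15,26) fires=4
i=6 t=26 v=9: → [24,35),[21,32),[18,29); WM=26
i=7 t=30 v=5: → [30,41),[27,38),[24,35),[21,32); WM=30; [18,29) fires=13
i=8 t=26 v=9: DROP (t<30-2); WM=30

1 8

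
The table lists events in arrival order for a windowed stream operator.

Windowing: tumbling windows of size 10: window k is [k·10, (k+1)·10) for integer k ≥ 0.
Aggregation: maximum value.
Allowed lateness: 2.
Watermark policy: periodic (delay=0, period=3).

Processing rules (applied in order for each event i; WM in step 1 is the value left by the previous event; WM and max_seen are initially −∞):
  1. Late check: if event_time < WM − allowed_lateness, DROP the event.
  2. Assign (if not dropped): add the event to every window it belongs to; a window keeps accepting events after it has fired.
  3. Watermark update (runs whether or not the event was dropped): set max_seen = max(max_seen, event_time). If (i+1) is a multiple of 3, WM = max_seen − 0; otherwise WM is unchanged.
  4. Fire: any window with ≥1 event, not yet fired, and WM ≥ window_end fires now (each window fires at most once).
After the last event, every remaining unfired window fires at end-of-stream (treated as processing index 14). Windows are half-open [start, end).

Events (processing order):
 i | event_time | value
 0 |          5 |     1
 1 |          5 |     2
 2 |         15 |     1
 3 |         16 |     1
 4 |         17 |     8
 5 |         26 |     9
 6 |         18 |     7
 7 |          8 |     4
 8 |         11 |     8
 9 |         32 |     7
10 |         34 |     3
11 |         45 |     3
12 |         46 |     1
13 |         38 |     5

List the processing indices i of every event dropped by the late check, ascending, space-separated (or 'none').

6 7 8 13

i=0 t=5 v=1: → [0,10); WM=−∞
i=1 t=5 v=2: → [0,10); WM=−∞
i=2 t=15 v=1: → [10,20); WM=15; [0,10) fires=2
i=3 t=16 v=1: → [10,20); WM=15
i=4 t=17 v=8: → [10,20); WM=15
i=5 t=26 v=9: → [20,30); WM=26; [10,20) fires=8
i=6 t=18 v=7: DROP (t<26-2); WM=26
i=7 t=8 v=4: DROP (t<26-2); WM=26
i=8 t=11 v=8: DROP (t<26-2); WM=26
i=9 t=32 v=7: → [30,40); WM=26
i=10 t=34 v=3: → [30,40); WM=26
i=11 t=45 v=3: → [40,50); WM=45; [20,30) fires=9 [30,40) fires=7
i=12 t=46 v=1: → [40,50); WM=45
i=13 t=38 v=5: DROP (t<45-2); WM=45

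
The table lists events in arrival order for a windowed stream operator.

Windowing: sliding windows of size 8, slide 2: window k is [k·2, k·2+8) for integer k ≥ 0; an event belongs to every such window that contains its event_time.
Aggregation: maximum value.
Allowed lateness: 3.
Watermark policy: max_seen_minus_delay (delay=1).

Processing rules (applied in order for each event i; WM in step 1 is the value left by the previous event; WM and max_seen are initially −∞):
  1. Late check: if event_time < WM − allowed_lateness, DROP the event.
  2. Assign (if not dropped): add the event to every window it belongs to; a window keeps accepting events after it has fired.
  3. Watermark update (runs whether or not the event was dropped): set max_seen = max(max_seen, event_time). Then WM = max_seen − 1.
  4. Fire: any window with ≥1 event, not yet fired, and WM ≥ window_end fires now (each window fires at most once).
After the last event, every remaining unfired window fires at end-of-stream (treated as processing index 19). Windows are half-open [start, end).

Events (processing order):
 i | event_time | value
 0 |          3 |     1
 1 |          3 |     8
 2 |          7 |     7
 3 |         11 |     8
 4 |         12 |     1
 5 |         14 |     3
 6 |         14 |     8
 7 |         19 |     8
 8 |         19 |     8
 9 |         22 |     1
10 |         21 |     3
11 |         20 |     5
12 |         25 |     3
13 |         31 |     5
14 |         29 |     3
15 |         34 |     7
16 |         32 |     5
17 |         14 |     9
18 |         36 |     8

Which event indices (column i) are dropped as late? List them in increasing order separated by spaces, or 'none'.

17

i=0 t=3 v=1: → [2,10),[0,8); WM=2
i=1 t=3 v=8: → [2,10),[0,8); WM=2
i=2 t=7 v=7: → [6,14),[4,12),[2,10),[0,8); WM=6
i=3 t=11 v=8: → [10,18),[8,16),[6,14),[4,12); WM=10; [0,8) fires=8 [2,10) fires=8
i=4 t=12 v=1: → [12,20),[10,18),[8,16),[6,14); WM=11
i=5 t=14 v=3: → [14,22),[12,20),[10,18),[8,16); WM=13; [4,12) fires=8
i=6 t=14 v=8: → [14,22),[12,20),[10,18),[8,16); WM=13
i=7 t=19 v=8: → [18,26),[16,24),[14,22),[12,20); WM=18; [6,14) fires=8 [8,16) fires=8 [10,18) fires=8
i=8 t=19 v=8: → [18,26),[16,24),[14,22),[12,20); WM=18
i=9 t=22 v=1: → [22,30),[20,28),[18,26),[16,24); WM=21; [12,20) fires=8
i=10 t=21 v=3: → [20,28),[18,26),[16,24),[14,22); WM=21
i=11 t=20 v=5: → [20,28),[18,26),[16,24),[14,22); WM=21
i=12 t=25 v=3: → [24,32),[22,30),[20,28),[18,26); WM=24; [14,22) fires=8 [16,24) fires=8
i=13 t=31 v=5: → [30,38),[28,36),[26,34),[24,32); WM=30; [18,26) fires=8 [20,28) fires=5 [22,30) fires=3
i=14 t=29 v=3: → [28,36),[26,34),[24,32),[22,30); WM=30
i=15 t=34 v=7: → [34,42),[32,40),[30,38),[28,36); WM=33; [24,32) fires=5
i=16 t=32 v=5: → [32,40),[30,38),[28,36),[26,34); WM=33
i=17 t=14 v=9: DROP (t<33-3); WM=33
i=18 t=36 v=8: → [36,44),[34,42),[32,40),[30,38); WM=35; [26,34) fires=5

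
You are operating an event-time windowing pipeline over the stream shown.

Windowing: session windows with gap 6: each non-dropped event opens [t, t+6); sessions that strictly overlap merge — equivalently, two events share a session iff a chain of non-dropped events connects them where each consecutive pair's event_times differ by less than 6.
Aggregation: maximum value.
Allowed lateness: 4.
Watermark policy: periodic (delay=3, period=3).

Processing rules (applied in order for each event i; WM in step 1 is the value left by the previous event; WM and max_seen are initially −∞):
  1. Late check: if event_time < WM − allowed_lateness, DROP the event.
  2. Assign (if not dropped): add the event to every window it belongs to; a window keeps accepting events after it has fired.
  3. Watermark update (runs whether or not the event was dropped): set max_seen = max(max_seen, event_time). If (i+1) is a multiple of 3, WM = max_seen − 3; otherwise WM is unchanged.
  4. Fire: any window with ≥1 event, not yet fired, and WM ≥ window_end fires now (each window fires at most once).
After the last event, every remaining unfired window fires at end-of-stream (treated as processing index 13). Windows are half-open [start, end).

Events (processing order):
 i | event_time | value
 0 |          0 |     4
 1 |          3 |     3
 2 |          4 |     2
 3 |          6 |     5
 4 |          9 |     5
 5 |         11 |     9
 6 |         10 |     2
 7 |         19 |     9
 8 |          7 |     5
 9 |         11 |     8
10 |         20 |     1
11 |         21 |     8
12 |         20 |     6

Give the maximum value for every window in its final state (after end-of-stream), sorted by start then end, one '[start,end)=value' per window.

i=0 t=0 v=4: → [0,6); WM=−∞
i=1 t=3 v=3: → [0,9); WM=−∞
i=2 t=4 v=2: → [0,10); WM=1
i=3 t=6 v=5: → [0,12); WM=1
i=4 t=9 v=5: → [0,15); WM=1
i=5 t=11 v=9: → [0,17); WM=8
i=6 t=10 v=2: → [0,17); WM=8
i=7 t=19 v=9: → [19,25); WM=8
i=8 t=7 v=5: → [0,17); WM=16
i=9 t=11 v=8: DROP (t<16-4); WM=16
i=10 t=20 v=1: → [19,26); WM=16
i=11 t=21 v=8: → [19,27); WM=18
i=12 t=20 v=6: → [19,27); WM=18

[0,17)=9 [19,27)=9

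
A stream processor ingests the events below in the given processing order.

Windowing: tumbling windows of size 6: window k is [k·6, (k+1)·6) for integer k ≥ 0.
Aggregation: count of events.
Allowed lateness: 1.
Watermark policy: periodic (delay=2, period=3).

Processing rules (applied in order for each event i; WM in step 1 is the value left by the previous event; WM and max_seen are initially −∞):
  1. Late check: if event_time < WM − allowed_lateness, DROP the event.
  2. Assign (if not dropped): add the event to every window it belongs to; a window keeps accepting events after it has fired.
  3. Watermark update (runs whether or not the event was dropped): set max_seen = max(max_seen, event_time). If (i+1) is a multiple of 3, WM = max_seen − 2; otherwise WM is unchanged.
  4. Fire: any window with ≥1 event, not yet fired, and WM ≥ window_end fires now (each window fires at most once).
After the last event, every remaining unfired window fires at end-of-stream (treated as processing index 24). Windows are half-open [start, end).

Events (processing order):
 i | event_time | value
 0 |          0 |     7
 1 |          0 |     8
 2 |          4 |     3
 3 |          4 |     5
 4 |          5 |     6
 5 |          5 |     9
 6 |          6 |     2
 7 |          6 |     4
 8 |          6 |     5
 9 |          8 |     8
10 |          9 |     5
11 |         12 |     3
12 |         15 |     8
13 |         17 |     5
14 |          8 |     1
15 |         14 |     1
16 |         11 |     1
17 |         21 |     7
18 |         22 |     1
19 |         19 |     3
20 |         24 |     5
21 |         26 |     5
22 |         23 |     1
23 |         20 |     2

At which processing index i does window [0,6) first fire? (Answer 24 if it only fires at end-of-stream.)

11

i=0 t=0 v=7: → [0,6); WM=−∞
i=1 t=0 v=8: → [0,6); WM=−∞
i=2 t=4 v=3: → [0,6); WM=2
i=3 t=4 v=5: → [0,6); WM=2
i=4 t=5 v=6: → [0,6); WM=2
i=5 t=5 v=9: → [0,6); WM=3
i=6 t=6 v=2: → [6,12); WM=3
i=7 t=6 v=4: → [6,12); WM=3
i=8 t=6 v=5: → [6,12); WM=4
i=9 t=8 v=8: → [6,12); WM=4
i=10 t=9 v=5: → [6,12); WM=4
i=11 t=12 v=3: → [12,18); WM=10; [0,6) fires=6
i=12 t=15 v=8: → [12,18); WM=10
i=13 t=17 v=5: → [12,18); WM=10
i=14 t=8 v=1: DROP (t<10-1); WM=15; [6,12) fires=5
i=15 t=14 v=1: → [12,18); WM=15
i=16 t=11 v=1: DROP (t<15-1); WM=15
i=17 t=21 v=7: → [18,24); WM=19; [12,18) fires=4
i=18 t=22 v=1: → [18,24); WM=19
i=19 t=19 v=3: → [18,24); WM=19
i=20 t=24 v=5: → [24,30); WM=22
i=21 t=26 v=5: → [24,30); WM=22
i=22 t=23 v=1: → [18,24); WM=22
i=23 t=20 v=2: DROP (t<22-1); WM=24; [18,24) fires=4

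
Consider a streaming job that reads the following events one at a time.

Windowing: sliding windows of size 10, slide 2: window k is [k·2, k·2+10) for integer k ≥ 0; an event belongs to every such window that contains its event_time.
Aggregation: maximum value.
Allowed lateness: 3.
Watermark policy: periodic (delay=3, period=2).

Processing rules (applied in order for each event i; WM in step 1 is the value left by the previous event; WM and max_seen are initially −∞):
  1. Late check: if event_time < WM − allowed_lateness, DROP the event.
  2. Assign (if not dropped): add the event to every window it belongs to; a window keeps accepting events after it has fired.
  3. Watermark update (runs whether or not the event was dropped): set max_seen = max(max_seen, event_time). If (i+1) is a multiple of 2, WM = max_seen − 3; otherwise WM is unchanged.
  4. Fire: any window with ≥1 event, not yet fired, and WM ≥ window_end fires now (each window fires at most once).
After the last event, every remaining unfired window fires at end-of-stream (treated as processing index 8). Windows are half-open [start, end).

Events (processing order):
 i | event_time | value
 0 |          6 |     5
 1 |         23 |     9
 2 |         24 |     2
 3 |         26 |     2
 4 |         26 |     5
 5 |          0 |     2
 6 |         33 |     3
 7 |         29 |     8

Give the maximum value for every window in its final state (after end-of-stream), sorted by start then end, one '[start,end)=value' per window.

i=0 t=6 v=5: → [6,16),[4,14),[2,12),[0,10); WM=−∞
i=1 t=23 v=9: → [22,32),[20,30),[18,28),[16,26),[14,24); WM=20; [0,10) fires=5 [2,12) fires=5 [4,14) fires=5 [6,16) fires=5
i=2 t=24 v=2: → [24,34),[22,32),[20,30),[18,28),[16,26); WM=20
i=3 t=26 v=2: → [26,36),[24,34),[22,32),[20,30),[18,28); WM=23
i=4 t=26 v=5: → [26,36),[24,34),[22,32),[20,30),[18,28); WM=23
i=5 t=0 v=2: DROP (t<23-3); WM=23
i=6 t=33 v=3: → [32,42),[30,40),[28,38),[26,36),[24,34); WM=23
i=7 t=29 v=8: → [28,38),[26,36),[24,34),[22,32),[20,30); WM=30; [14,24) fires=9 [16,26) fires=9 [18,28) fires=9 [20,30) fires=9

[0,10)=5 [2,12)=5 [4,14)=5 [6,16)=5 [14,24)=9 [16,26)=9 [18,28)=9 [20,30)=9 [22,32)=9 [24,34)=8 [26,36)=8 [28,38)=8 [30,40)=3 [32,42)=3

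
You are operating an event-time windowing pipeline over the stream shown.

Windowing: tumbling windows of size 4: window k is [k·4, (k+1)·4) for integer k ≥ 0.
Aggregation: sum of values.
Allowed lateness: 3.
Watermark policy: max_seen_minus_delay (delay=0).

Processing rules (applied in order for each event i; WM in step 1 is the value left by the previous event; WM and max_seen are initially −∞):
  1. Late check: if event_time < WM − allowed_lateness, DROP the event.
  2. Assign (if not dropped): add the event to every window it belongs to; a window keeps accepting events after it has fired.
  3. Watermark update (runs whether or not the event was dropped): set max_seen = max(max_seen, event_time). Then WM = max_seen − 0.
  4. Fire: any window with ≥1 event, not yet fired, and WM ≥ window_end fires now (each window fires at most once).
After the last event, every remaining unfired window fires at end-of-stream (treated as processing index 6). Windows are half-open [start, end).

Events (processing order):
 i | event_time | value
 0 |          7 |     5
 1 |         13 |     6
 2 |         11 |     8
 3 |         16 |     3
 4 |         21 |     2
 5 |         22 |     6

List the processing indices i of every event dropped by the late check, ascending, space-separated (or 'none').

none

i=0 t=7 v=5: → [4,8); WM=7
i=1 t=13 v=6: → [12,16); WM=13; [4,8) fires=5
i=2 t=11 v=8: → [8,12); WM=13; [8,12) fires=8
i=3 t=16 v=3: → [16,20); WM=16; [12,16) fires=6
i=4 t=21 v=2: → [20,24); WM=21; [16,20) fires=3
i=5 t=22 v=6: → [20,24); WM=22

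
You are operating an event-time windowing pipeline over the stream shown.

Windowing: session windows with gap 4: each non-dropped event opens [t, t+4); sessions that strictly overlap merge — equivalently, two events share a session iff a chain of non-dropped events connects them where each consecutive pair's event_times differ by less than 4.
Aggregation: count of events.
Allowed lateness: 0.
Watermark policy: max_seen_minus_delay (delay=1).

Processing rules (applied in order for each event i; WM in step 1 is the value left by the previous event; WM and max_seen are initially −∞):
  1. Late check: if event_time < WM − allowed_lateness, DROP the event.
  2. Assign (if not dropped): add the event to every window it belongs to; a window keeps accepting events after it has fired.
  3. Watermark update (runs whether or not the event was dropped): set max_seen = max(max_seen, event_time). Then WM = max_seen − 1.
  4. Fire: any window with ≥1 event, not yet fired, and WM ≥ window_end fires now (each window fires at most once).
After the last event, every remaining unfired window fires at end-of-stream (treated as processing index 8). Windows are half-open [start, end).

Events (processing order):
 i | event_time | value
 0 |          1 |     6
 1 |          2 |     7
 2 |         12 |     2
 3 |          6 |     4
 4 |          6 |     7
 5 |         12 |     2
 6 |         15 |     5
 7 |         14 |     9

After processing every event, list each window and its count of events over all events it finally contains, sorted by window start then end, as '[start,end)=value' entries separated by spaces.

i=0 t=1 v=6: → [1,5); WM=0
i=1 t=2 v=7: → [1,6); WM=1
i=2 t=12 v=2: → [12,16); WM=11
i=3 t=6 v=4: DROP (t<11-0); WM=11
i=4 t=6 v=7: DROP (t<11-0); WM=11
i=5 t=12 v=2: → [12,16); WM=11
i=6 t=15 v=5: → [12,19); WM=14
i=7 t=14 v=9: → [12,19); WM=14

[1,6)=2 [12,19)=4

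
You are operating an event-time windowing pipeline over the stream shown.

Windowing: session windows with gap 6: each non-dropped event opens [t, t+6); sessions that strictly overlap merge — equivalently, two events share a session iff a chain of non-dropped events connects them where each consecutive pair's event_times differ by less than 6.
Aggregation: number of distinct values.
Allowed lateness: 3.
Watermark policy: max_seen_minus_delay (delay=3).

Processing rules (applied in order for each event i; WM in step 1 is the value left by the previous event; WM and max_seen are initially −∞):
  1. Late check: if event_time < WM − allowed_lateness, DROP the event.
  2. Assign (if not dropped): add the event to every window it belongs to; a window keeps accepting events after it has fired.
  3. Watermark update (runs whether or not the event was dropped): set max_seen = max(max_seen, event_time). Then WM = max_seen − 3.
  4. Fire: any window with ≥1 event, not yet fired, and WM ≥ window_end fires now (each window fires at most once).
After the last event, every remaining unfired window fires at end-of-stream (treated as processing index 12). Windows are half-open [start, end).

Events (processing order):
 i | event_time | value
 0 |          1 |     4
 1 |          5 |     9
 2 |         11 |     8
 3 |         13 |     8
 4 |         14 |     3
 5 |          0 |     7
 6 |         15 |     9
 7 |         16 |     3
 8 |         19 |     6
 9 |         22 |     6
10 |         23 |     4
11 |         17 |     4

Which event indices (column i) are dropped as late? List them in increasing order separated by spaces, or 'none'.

i=0 t=1 v=4: → [1,7); WM=-2
i=1 t=5 v=9: → [1,11); WM=2
i=2 t=11 v=8: → [11,17); WM=8
i=3 t=13 v=8: → [11,19); WM=10
i=4 t=14 v=3: → [11,20); WM=11
i=5 t=0 v=7: DROP (t<11-3); WM=11
i=6 t=15 v=9: → [11,21); WM=12
i=7 t=16 v=3: → [11,22); WM=13
i=8 t=19 v=6: → [11,25); WM=16
i=9 t=22 v=6: → [11,28); WM=19
i=10 t=23 v=4: → [11,29); WM=20
i=11 t=17 v=4: → [11,29); WM=20

5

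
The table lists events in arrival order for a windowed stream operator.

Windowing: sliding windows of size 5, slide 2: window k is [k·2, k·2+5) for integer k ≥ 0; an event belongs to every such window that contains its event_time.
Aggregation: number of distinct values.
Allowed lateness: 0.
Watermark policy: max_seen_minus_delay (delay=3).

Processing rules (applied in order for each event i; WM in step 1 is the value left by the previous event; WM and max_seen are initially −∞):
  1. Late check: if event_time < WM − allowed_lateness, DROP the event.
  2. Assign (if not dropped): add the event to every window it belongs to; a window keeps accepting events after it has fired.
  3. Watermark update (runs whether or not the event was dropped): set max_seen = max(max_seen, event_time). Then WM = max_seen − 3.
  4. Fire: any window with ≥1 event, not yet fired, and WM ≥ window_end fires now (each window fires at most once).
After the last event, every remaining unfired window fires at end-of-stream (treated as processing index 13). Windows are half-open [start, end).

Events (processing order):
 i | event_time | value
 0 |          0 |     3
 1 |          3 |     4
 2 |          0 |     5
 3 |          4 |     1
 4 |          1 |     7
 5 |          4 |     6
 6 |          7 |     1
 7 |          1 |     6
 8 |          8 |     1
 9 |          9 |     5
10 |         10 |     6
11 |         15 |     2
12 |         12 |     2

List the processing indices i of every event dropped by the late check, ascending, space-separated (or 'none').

i=0 t=0 v=3: → [0,5); WM=-3
i=1 t=3 v=4: → [2,7),[0,5); WM=0
i=2 t=0 v=5: → [0,5); WM=0
i=3 t=4 v=1: → [4,9),[2,7),[0,5); WM=1
i=4 t=1 v=7: → [0,5); WM=1
i=5 t=4 v=6: → [4,9),[2,7),[0,5); WM=1
i=6 t=7 v=1: → [6,11),[4,9); WM=4
i=7 t=1 v=6: DROP (t<4-0); WM=4
i=8 t=8 v=1: → [8,13),[6,11),[4,9); WM=5; [0,5) fires=6
i=9 t=9 v=5: → [8,13),[6,11); WM=6
i=10 t=10 v=6: → [10,15),[8,13),[6,11); WM=7; [2,7) fires=3
i=11 t=15 v=2: → [14,19),[12,17); WM=12; [4,9) fires=2 [6,11) fires=3
i=12 t=12 v=2: → [12,17),[10,15),[8,13); WM=12

7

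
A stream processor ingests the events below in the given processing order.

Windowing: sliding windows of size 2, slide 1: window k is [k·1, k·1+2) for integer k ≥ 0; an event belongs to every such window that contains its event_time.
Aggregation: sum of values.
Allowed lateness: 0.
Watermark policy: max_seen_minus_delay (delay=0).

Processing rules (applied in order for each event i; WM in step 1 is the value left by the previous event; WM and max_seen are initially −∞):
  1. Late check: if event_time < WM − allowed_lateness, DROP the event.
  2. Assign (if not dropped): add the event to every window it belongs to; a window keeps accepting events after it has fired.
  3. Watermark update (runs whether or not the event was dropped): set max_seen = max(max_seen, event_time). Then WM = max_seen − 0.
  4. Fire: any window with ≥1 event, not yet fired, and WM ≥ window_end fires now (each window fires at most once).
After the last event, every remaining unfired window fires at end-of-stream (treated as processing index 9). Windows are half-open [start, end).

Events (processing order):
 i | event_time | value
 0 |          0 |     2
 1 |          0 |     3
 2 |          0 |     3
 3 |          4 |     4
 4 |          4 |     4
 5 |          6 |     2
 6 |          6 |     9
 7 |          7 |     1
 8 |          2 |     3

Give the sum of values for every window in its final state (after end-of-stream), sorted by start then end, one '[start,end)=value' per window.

[0,2)=8 [3,5)=8 [4,6)=8 [5,7)=11 [6,8)=12 [7,9)=1

i=0 t=0 v=2: → [0,2); WM=0
i=1 t=0 v=3: → [0,2); WM=0
i=2 t=0 v=3: → [0,2); WM=0
i=3 t=4 v=4: → [4,6),[3,5); WM=4; [0,2) fires=8
i=4 t=4 v=4: → [4,6),[3,5); WM=4
i=5 t=6 v=2: → [6,8),[5,7); WM=6; [3,5) fires=8 [4,6) fires=8
i=6 t=6 v=9: → [6,8),[5,7); WM=6
i=7 t=7 v=1: → [7,9),[6,8); WM=7; [5,7) fires=11
i=8 t=2 v=3: DROP (t<7-0); WM=7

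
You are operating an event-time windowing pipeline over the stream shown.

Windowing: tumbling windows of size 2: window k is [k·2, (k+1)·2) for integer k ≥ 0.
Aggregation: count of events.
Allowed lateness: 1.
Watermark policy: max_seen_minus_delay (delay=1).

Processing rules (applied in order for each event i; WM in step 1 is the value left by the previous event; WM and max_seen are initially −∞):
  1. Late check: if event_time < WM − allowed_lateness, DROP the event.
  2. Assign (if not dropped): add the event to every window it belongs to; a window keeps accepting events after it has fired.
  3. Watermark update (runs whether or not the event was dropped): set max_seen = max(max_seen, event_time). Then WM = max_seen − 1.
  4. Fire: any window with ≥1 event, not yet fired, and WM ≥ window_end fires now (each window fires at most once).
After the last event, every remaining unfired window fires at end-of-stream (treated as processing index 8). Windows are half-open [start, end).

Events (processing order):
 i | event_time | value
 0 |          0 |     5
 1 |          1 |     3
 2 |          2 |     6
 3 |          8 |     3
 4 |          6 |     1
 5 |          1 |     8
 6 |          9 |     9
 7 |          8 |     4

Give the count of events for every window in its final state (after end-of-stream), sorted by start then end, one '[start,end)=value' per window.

i=0 t=0 v=5: → [0,2); WM=-1
i=1 t=1 v=3: → [0,2); WM=0
i=2 t=2 v=6: → [2,4); WM=1
i=3 t=8 v=3: → [8,10); WM=7; [0,2) fires=2 [2,4) fires=1
i=4 t=6 v=1: → [6,8); WM=7
i=5 t=1 v=8: DROP (t<7-1); WM=7
i=6 t=9 v=9: → [8,10); WM=8; [6,8) fires=1
i=7 t=8 v=4: → [8,10); WM=8

[0,2)=2 [2,4)=1 [6,8)=1 [8,10)=3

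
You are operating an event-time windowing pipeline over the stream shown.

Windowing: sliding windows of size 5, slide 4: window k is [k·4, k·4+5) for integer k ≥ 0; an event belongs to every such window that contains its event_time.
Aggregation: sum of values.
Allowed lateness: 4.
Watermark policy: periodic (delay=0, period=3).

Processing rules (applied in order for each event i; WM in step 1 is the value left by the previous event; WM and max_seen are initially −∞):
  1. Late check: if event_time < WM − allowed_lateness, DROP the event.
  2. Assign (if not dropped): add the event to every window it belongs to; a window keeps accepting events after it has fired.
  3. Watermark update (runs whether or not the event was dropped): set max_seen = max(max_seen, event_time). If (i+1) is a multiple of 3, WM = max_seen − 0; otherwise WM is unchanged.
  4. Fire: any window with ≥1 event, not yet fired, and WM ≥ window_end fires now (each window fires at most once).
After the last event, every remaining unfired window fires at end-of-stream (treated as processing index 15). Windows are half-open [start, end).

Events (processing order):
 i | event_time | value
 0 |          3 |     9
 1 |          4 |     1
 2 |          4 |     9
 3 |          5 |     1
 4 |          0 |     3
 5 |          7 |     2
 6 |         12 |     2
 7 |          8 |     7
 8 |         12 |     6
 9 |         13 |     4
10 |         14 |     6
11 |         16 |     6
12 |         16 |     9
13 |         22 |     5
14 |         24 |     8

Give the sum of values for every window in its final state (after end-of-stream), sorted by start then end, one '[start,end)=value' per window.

i=0 t=3 v=9: → [0,5); WM=−∞
i=1 t=4 v=1: → [4,9),[0,5); WM=−∞
i=2 t=4 v=9: → [4,9),[0,5); WM=4
i=3 t=5 v=1: → [4,9); WM=4
i=4 t=0 v=3: → [0,5); WM=4
i=5 t=7 v=2: → [4,9); WM=7; [0,5) fires=22
i=6 t=12 v=2: → [12,17),[8,13); WM=7
i=7 t=8 v=7: → [8,13),[4,9); WM=7
i=8 t=12 v=6: → [12,17),[8,13); WM=12; [4,9) fires=20
i=9 t=13 v=4: → [12,17); WM=12
i=10 t=14 v=6: → [12,17); WM=12
i=11 t=16 v=6: → [16,21),[12,17); WM=16; [8,13) fires=15
i=12 t=16 v=9: → [16,21),[12,17); WM=16
i=13 t=22 v=5: → [20,25); WM=16
i=14 t=24 v=8: → [24,29),[20,25); WM=24; [12,17) fires=33 [16,21) fires=15

[0,5)=22 [4,9)=20 [8,13)=15 [12,17)=33 [16,21)=15 [20,25)=13 [24,29)=8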